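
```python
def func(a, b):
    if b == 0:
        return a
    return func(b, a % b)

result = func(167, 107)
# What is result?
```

func(167, 107) -> func(107, 60) -> func(60, 47) -> func(47, 13) -> func(13, 8) -> func(8, 5) -> func(5, 3) -> func(3, 2) -> func(2, 1) -> func(1, 0) -> 1

Answer: 1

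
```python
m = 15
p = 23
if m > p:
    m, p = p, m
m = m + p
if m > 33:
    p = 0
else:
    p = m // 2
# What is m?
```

Trace:
`m = 15` → m = 15
`p = 23` → p = 23
`if m > p: ...` → m > p is False → no variable changes
`m = m + p` → m = 38
`if m > 33: ...` → m > 33 is True → p = 0
So m = 38

Answer: 38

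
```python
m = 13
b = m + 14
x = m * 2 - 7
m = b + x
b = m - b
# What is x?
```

Trace:
`m = 13` → m = 13
`b = m + 14` → b = 27
`x = m * 2 - 7` → x = 19
`m = b + x` → m = 46
`b = m - b` → b = 19
So x = 19

Answer: 19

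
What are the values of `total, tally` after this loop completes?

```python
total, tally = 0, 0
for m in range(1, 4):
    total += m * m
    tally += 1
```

Sum of squares and count
`total, tally` takes the values: (0, 0) → (1, 0) → (1, 1) → (5, 1) → (5, 2) → (14, 2) → (14, 3)

Answer: 14, 3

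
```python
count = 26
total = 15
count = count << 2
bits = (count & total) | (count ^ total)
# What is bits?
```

Trace:
`count = 26` → count = 26
`total = 15` → total = 15
`count = count << 2` → count = 104
`bits = (count & total) | (count ^ total)` → bits = 111
So bits = 111

Answer: 111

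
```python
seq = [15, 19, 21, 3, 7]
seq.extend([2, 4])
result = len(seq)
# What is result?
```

Trace:
`seq = [15, 19, 21, 3, 7]` → seq = [15, 19, 21, 3, 7]
`seq.extend([2, 4])` → seq = [15, 19, 21, 3, 7, 2, 4]
`result = len(seq)` → result = 7
So result = 7

Answer: 7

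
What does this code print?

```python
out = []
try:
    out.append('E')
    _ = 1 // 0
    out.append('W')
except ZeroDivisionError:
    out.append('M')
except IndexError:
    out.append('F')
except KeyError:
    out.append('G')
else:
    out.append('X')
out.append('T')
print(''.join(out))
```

Execution trace: 'E' (try body) → 'M' (except ZeroDivisionError) → 'T' (after the try/except). Output: EMT

Answer: EMT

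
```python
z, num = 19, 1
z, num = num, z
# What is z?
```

Trace:
`z, num = 19, 1` → z = 19; num = 1
`z, num = num, z` → z = 1; num = 19
So z = 1

Answer: 1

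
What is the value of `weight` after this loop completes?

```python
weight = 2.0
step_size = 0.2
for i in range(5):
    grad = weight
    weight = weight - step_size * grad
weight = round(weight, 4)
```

Gradient descent: w = 2.0 * (1 - 0.2)^5
`weight` takes the values: 2.0 → 1.6 → 1.28 → 1.024 → 0.8192 → 0.65536 → 0.6554

Answer: 0.6554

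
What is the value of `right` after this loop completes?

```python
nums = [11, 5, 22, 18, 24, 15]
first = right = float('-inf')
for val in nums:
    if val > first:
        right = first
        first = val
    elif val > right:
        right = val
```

Second largest (with repeats) in [11, 5, 22, 18, 24, 15]
`right` takes the values: -inf → 5 → 11 → 18 → 22

Answer: 22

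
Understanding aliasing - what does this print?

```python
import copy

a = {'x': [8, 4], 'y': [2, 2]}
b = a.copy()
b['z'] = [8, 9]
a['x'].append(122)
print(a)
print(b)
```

Key concept: shallow copy of dict with mutable values.
Step by step:
`a = {'x': [8, 4], 'y': [2, 2]}` → a = {'x': [8, 4], 'y': [2, 2]}
`b = a.copy()` → b = {'x': [8, 4], 'y': [2, 2]}
`b['z'] = [8, 9]` → b = {'x': [8, 4], 'y': [2, 2], 'z': [8, 9]}
`a['x'].append(122)` → a = {'x': [8, 4, 122], 'y': [2, 2]}; b = {'x': [8, 4, 122], 'y': [2, 2], 'z': [8, 9]}
`print(a)` → prints {'x': [8, 4, 122], 'y': [2, 2]}
`print(b)` → prints {'x': [8, 4, 122], 'y': [2, 2], 'z': [8, 9]}

Answer:
{'x': [8, 4, 122], 'y': [2, 2]}
{'x': [8, 4, 122], 'y': [2, 2], 'z': [8, 9]}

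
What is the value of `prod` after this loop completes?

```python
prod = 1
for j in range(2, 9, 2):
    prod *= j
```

Product of even numbers 2 to 8
`prod` takes the values: 1 → 2 → 8 → 48 → 384

Answer: 384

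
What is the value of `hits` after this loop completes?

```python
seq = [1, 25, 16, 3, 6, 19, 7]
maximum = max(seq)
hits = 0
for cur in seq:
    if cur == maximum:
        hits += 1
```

Count of max value 25 in [1, 25, 16, 3, 6, 19, 7]
`hits` takes the values: 0 → 1

Answer: 1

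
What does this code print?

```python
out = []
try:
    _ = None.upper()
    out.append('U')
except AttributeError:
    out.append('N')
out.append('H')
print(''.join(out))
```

Execution trace: 'N' (except AttributeError) → 'H' (after the try/except). Output: NH

Answer: NH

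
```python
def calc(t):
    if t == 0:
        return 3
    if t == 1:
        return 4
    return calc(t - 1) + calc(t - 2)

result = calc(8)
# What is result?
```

Build up from base cases: calc(0)=3, calc(1)=4, calc(2)=7, calc(3)=11, calc(4)=18, calc(5)=29, calc(6)=47, ..., calc(8)=123

Answer: 123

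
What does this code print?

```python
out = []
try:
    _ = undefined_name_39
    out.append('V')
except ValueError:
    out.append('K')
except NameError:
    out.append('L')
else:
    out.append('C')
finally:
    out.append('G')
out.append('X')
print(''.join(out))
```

Execution trace: 'L' (except NameError) → 'G' (finally) → 'X' (after the try/except). Output: LGX

Answer: LGX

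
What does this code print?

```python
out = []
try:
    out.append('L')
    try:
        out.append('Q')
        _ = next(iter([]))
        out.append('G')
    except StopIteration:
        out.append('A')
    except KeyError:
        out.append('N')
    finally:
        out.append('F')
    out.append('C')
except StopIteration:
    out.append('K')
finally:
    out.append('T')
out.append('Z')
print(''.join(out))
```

Execution trace: 'L' (try body) → 'Q' (inner try body) → 'A' (inner except StopIteration) → 'F' (inner finally) → 'C' (try body, no exception) → 'T' (finally) → 'Z' (after the try/except). Output: LQAFCTZ

Answer: LQAFCTZ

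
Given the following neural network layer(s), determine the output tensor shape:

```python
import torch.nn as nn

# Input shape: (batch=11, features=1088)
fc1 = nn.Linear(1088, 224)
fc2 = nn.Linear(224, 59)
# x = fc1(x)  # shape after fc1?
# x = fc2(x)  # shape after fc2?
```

Input: (11, 1088) -> after fc1: (11, 224) -> Output: (11, 59)

Answer: (11, 59)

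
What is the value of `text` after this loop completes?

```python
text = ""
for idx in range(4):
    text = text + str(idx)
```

Concatenate digits 0 to 3
`text` takes the values: "" → "0" → "01" → "012" → "0123"

Answer: "0123"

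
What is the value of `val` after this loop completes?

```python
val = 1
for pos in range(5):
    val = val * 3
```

Multiply by 3, 5 times: 1 * 3^5 = 243
`val` takes the values: 1 → 3 → 9 → 27 → 81 → 243

Answer: 243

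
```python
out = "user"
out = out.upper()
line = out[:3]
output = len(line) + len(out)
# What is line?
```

Trace:
`out = "user"` → out = 'user'
`out = out.upper()` → out = 'USER'
`line = out[:3]` → line = 'USE'
`output = len(line) + len(out)` → output = 7
So line = 'USE'

Answer: 'USE'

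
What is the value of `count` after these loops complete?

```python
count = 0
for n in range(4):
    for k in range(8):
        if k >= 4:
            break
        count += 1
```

Inner breaks at 4, outer runs 4 times
`count` takes the values: 0 → 1 → 2 → 3 → 4 → 5 → 6 → 7 → 8 → 9 → 10 → 11 → 12 → 13 → 14 → 15 → 16

Answer: 16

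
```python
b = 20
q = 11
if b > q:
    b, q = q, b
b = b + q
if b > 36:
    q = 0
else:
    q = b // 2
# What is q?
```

Trace:
`b = 20` → b = 20
`q = 11` → q = 11
`if b > q: ...` → b > q is True → b = 11; q = 20
`b = b + q` → b = 31
`if b > 36: ...` → b > 36 is False, take else branch → q = 15
So q = 15

Answer: 15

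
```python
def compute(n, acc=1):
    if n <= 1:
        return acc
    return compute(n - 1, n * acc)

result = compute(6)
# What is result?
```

Accumulator trace (n, acc): (6, 1) -> (5, 6) -> (4, 30) -> (3, 120) -> (2, 360) -> (1, 720) -> return 720

Answer: 720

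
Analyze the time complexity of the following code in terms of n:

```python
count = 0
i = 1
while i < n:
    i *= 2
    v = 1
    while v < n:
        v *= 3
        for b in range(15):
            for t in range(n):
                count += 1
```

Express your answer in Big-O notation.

Each loop level contributes: log n × log n × 1 × n. Multiplying the contributions gives O(n log² n).

Answer: O(n log² n)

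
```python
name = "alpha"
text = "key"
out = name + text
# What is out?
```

Trace:
`name = "alpha"` → name = 'alpha'
`text = "key"` → text = 'key'
`out = name + text` → out = 'alphakey'
So out = 'alphakey'

Answer: 'alphakey'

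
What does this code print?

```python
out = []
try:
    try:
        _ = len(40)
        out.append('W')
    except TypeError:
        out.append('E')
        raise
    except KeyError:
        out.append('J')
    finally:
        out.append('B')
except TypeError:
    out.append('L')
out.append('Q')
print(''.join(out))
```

Execution trace: 'E' (inner except TypeError) → 'B' (inner finally) → 'L' (outer except TypeError) → 'Q' (after the try/except). Output: EBLQ

Answer: EBLQ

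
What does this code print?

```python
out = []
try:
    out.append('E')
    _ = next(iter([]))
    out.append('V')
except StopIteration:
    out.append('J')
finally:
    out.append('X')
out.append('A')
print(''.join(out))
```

Execution trace: 'E' (try body) → 'J' (except StopIteration) → 'X' (finally) → 'A' (after the try/except). Output: EJXA

Answer: EJXA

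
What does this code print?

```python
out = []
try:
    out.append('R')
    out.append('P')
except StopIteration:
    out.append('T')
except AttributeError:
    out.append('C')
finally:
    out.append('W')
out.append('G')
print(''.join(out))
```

Execution trace: 'R' (try body) → 'P' (try body, no exception) → 'W' (finally) → 'G' (after the try/except). Output: RPWG

Answer: RPWG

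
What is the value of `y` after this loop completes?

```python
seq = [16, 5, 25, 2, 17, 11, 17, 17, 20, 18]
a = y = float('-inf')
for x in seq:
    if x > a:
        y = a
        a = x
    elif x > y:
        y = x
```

Second largest (with repeats) in [16, 5, 25, 2, 17, 11, 17, 17, 20, 18]
`y` takes the values: -inf → 5 → 16 → 17 → 20

Answer: 20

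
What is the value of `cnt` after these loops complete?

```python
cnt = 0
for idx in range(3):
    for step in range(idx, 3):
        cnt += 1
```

Upper triangle: 3 + 2 + ... + 1
`cnt` takes the values: 0 → 1 → 2 → 3 → 4 → 5 → 6

Answer: 6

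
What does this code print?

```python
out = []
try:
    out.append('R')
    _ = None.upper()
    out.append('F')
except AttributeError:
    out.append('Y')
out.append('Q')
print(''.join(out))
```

Execution trace: 'R' (try body) → 'Y' (except AttributeError) → 'Q' (after the try/except). Output: RYQ

Answer: RYQ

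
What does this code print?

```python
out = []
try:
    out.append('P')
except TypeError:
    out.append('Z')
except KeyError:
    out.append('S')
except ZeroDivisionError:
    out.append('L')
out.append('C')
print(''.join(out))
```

Execution trace: 'P' (try body, no exception) → 'C' (after the try/except). Output: PC

Answer: PC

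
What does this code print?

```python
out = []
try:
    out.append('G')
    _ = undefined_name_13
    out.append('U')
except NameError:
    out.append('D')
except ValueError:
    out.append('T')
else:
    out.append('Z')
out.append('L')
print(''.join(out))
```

Execution trace: 'G' (try body) → 'D' (except NameError) → 'L' (after the try/except). Output: GDL

Answer: GDL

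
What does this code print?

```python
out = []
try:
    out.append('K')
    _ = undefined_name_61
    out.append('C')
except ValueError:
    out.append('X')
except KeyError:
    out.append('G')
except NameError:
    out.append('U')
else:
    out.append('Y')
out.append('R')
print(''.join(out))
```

Execution trace: 'K' (try body) → 'U' (except NameError) → 'R' (after the try/except). Output: KUR

Answer: KUR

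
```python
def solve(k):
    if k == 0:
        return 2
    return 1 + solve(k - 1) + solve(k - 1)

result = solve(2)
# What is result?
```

solve(k) = 1 + 2·solve(k-1), solve(0)=2. Closed form: (2+1)·2^2 - 1 = 11.

Answer: 11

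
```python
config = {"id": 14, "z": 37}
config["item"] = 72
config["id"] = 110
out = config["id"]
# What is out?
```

Trace:
`config = {"id": 14, "z": 37}` → config = {'id': 14, 'z': 37}
`config["item"] = 72` → config = {'id': 14, 'z': 37, 'item': 72}
`config["id"] = 110` → config = {'id': 110, 'z': 37, 'item': 72}
`out = config["id"]` → out = 110
So out = 110

Answer: 110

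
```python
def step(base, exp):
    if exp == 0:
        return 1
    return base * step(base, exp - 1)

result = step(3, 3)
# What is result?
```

step(3, 3) = 3 * 3 * 3 = 27

Answer: 27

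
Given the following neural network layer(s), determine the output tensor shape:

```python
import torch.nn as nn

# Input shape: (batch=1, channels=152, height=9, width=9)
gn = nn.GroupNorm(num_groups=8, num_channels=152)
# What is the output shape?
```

Input: (1, 152, 9, 9) -> Output: (1, 152, 9, 9)

Answer: (1, 152, 9, 9)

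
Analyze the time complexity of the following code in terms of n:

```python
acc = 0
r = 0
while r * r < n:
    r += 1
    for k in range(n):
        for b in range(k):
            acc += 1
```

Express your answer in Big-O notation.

Each loop level contributes: √n × n × n. Multiplying the contributions gives O(n^2√n).

Answer: O(n^2√n)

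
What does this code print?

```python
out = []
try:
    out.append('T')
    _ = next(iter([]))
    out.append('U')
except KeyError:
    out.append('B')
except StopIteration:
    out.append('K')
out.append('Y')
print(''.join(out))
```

Execution trace: 'T' (try body) → 'K' (except StopIteration) → 'Y' (after the try/except). Output: TKY

Answer: TKY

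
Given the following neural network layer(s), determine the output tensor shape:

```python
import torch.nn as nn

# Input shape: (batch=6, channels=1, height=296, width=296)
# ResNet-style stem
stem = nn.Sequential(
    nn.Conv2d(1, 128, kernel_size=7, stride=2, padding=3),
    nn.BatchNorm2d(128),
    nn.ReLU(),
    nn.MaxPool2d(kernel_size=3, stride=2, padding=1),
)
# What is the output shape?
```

Input: (6, 1, 296, 296) -> after Conv2d 7x7 stride=2: (6, 128, 148, 148) -> Output: (6, 128, 74, 74)

Answer: (6, 128, 74, 74)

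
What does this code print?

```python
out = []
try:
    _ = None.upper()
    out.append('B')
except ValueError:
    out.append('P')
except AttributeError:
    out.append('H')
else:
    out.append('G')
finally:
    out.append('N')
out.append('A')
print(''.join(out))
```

Execution trace: 'H' (except AttributeError) → 'N' (finally) → 'A' (after the try/except). Output: HNA

Answer: HNA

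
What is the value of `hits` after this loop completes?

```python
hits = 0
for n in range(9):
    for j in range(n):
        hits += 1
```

Triangle number: 0+1+2+...+8
`hits` takes the values: 0 → 1 → 2 → 3 → 4 → 5 → 6 → 7 → 8 → 9 → 10 → 11 → 12 → 13 → 14 → 15 → 16 → 17 → 18 → 19 → 20 → 21 → 22 → 23 → 24 → 25 → 26 → 27 → 28 → 29 → 30 → 31 → 32 → 33 → 34 → 35 → 36

Answer: 36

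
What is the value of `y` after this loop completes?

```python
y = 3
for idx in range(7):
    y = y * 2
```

Multiply by 2, 7 times: 3 * 2^7 = 384
`y` takes the values: 3 → 6 → 12 → 24 → 48 → 96 → 192 → 384

Answer: 384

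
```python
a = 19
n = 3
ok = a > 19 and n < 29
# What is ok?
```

Trace:
`a = 19` → a = 19
`n = 3` → n = 3
`ok = a > 19 and n < 29` → ok = False
So ok = False

Answer: False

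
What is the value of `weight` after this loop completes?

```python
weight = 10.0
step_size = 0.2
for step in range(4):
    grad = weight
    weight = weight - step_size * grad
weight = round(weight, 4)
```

Gradient descent: w = 10.0 * (1 - 0.2)^4
`weight` takes the values: 10.0 → 8.0 → 6.4 → 5.12 → 4.096

Answer: 4.096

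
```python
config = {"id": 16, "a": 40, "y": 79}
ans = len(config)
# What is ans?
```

Trace:
`config = {"id": 16, "a": 40, "y": 79}` → config = {'id': 16, 'a': 40, 'y': 79}
`ans = len(config)` → ans = 3
So ans = 3

Answer: 3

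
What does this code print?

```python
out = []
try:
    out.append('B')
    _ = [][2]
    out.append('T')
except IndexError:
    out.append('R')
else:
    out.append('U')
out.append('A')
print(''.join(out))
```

Execution trace: 'B' (try body) → 'R' (except IndexError) → 'A' (after the try/except). Output: BRA

Answer: BRA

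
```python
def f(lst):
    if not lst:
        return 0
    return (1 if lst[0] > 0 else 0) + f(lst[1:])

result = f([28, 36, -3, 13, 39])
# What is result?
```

Count of positive elements in [28, 36, -3, 13, 39] = 4

Answer: 4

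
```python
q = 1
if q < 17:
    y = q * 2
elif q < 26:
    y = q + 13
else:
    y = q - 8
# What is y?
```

Trace:
`q = 1` → q = 1
`if q < 17: ...` → q < 17 is True → y = 2
So y = 2

Answer: 2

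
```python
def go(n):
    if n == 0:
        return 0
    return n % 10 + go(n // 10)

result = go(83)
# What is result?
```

Sum of digits of 83: 3 + 8 = 11

Answer: 11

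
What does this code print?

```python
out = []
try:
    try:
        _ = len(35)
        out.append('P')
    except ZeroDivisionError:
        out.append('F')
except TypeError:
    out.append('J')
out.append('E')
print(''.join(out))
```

Execution trace: 'J' (outer except TypeError) → 'E' (after the try/except). Output: JE

Answer: JE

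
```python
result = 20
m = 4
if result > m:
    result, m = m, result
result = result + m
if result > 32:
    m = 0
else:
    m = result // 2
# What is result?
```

Trace:
`result = 20` → result = 20
`m = 4` → m = 4
`if result > m: ...` → result > m is True → result = 4; m = 20
`result = result + m` → result = 24
`if result > 32: ...` → result > 32 is False, take else branch → m = 12
So result = 24

Answer: 24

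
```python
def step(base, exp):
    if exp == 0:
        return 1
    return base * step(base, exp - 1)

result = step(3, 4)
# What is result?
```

step(3, 4) = 3 * 3 * 3 * 3 = 81

Answer: 81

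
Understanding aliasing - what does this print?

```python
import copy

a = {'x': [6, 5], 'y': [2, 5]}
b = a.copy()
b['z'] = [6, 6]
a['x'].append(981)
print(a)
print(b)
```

Key concept: shallow copy of dict with mutable values.
Step by step:
`a = {'x': [6, 5], 'y': [2, 5]}` → a = {'x': [6, 5], 'y': [2, 5]}
`b = a.copy()` → b = {'x': [6, 5], 'y': [2, 5]}
`b['z'] = [6, 6]` → b = {'x': [6, 5], 'y': [2, 5], 'z': [6, 6]}
`a['x'].append(981)` → a = {'x': [6, 5, 981], 'y': [2, 5]}; b = {'x': [6, 5, 981], 'y': [2, 5], 'z': [6, 6]}
`print(a)` → prints {'x': [6, 5, 981], 'y': [2, 5]}
`print(b)` → prints {'x': [6, 5, 981], 'y': [2, 5], 'z': [6, 6]}

Answer:
{'x': [6, 5, 981], 'y': [2, 5]}
{'x': [6, 5, 981], 'y': [2, 5], 'z': [6, 6]}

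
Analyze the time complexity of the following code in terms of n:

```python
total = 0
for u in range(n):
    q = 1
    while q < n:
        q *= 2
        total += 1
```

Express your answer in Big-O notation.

Each loop level contributes: n × log n. Multiplying the contributions gives O(n log n).

Answer: O(n log n)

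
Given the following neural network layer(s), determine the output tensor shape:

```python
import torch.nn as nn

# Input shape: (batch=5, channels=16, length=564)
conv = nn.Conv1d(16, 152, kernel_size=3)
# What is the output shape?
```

Input: (5, 16, 564) -> Output: (5, 152, 562)

Answer: (5, 152, 562)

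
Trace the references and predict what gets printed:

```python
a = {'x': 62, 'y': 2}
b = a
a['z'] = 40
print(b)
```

Key concept: dict aliasing.
Step by step:
`a = {'x': 62, 'y': 2}` → a = {'x': 62, 'y': 2}
`b = a` → b = {'x': 62, 'y': 2} (same object as a)
`a['z'] = 40` → a = {'x': 62, 'y': 2, 'z': 40} (same object as b); b = {'x': 62, 'y': 2, 'z': 40} (same object as a)
`print(b)` → prints {'x': 62, 'y': 2, 'z': 40}

Answer: {'x': 62, 'y': 2, 'z': 40}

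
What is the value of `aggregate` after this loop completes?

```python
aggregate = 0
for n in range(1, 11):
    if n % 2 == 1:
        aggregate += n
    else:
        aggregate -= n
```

Add odd, subtract even
`aggregate` takes the values: 0 → 1 → -1 → 2 → -2 → 3 → -3 → 4 → -4 → 5 → -5

Answer: -5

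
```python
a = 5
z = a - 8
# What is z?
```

Trace:
`a = 5` → a = 5
`z = a - 8` → z = -3
So z = -3

Answer: -3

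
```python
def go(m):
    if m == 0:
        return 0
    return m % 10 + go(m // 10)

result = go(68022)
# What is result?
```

Sum of digits of 68022: 2 + 2 + 0 + 8 + 6 = 18

Answer: 18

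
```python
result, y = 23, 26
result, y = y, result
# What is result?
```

Trace:
`result, y = 23, 26` → result = 23; y = 26
`result, y = y, result` → result = 26; y = 23
So result = 26

Answer: 26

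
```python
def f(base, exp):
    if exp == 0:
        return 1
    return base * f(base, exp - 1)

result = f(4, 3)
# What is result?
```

f(4, 3) = 4 * 4 * 4 = 64

Answer: 64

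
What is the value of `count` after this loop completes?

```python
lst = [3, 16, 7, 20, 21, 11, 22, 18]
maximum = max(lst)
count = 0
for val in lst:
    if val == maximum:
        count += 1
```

Count of max value 22 in [3, 16, 7, 20, 21, 11, 22, 18]
`count` takes the values: 0 → 1

Answer: 1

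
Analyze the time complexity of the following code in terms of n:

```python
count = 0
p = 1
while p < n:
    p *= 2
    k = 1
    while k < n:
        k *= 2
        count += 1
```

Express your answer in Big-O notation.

Each loop level contributes: log n × log n. Multiplying the contributions gives O(log² n).

Answer: O(log² n)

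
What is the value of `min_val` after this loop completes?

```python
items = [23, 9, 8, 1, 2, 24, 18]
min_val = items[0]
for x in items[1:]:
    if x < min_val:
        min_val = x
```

Minimum of [23, 9, 8, 1, 2, 24, 18]
`min_val` takes the values: 23 → 9 → 8 → 1

Answer: 1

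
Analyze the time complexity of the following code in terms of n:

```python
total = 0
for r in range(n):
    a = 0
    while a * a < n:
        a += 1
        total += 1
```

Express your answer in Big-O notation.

Each loop level contributes: n × √n. Multiplying the contributions gives O(n√n).

Answer: O(n√n)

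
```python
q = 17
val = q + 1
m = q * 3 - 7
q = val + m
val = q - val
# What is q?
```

Trace:
`q = 17` → q = 17
`val = q + 1` → val = 18
`m = q * 3 - 7` → m = 44
`q = val + m` → q = 62
`val = q - val` → val = 44
So q = 62

Answer: 62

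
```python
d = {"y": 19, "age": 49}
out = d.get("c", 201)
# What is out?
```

Trace:
`d = {"y": 19, "age": 49}` → d = {'y': 19, 'age': 49}
`out = d.get("c", 201)` → out = 201
So out = 201

Answer: 201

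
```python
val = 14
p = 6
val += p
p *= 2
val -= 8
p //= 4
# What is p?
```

Trace:
`val = 14` → val = 14
`p = 6` → p = 6
`val += p` → val = 20
`p *= 2` → p = 12
`val -= 8` → val = 12
`p //= 4` → p = 3
So p = 3

Answer: 3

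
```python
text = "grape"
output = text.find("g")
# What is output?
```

Trace:
`text = "grape"` → text = 'grape'
`output = text.find("g")` → output = 0
So output = 0

Answer: 0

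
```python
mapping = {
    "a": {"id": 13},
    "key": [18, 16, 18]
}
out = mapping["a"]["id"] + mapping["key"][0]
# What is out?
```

Trace:
`mapping = { ...` → mapping = {'a': {'id': 13}, 'key': [18, 16, 18]}
`out = mapping["a"]["id"] + mapping["key"][0]` → out = 31
So out = 31

Answer: 31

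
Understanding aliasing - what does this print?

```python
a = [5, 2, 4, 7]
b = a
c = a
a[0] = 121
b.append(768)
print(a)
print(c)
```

Key concept: multiple aliases.
Step by step:
`a = [5, 2, 4, 7]` → a = [5, 2, 4, 7]
`b = a` → b = [5, 2, 4, 7] (same object as a)
`c = a` → c = [5, 2, 4, 7] (same object as a, b)
`a[0] = 121` → a = [121, 2, 4, 7] (same object as b, c); b = [121, 2, 4, 7] (same object as a, c); c = [121, 2, 4, 7] (same object as a, b)
`b.append(768)` → a = [121, 2, 4, 7, 768] (same object as b, c); b = [121, 2, 4, 7, 768] (same object as a, c); c = [121, 2, 4, 7, 768] (same object as a, b)
`print(a)` → prints [121, 2, 4, 7, 768]
`print(c)` → prints [121, 2, 4, 7, 768]

Answer:
[121, 2, 4, 7, 768]
[121, 2, 4, 7, 768]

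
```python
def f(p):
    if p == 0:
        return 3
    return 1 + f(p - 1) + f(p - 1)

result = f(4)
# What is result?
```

f(p) = 1 + 2·f(p-1), f(0)=3. Closed form: (3+1)·2^4 - 1 = 63.

Answer: 63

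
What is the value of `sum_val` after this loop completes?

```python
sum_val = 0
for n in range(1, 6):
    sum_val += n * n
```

Sum of squares 1² to 5² = 55
`sum_val` takes the values: 0 → 1 → 5 → 14 → 30 → 55

Answer: 55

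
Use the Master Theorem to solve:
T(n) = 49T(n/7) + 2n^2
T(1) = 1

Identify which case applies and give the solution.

a=49, b=7, f(n)=2n^2. log_7(49) = 2. Since c=2 = 2, Case 2 applies: T(n) = Θ(n^log_b(a) · log n) = O(n^2 log n).

Answer: O(n^2 log n) - Case 2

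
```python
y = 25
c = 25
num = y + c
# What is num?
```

Trace:
`y = 25` → y = 25
`c = 25` → c = 25
`num = y + c` → num = 50
So num = 50

Answer: 50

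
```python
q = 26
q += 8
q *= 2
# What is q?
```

Trace:
`q = 26` → q = 26
`q += 8` → q = 34
`q *= 2` → q = 68
So q = 68

Answer: 68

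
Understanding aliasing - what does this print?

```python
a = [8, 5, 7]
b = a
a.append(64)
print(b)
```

Key concept: basic list aliasing.
Step by step:
`a = [8, 5, 7]` → a = [8, 5, 7]
`b = a` → b = [8, 5, 7] (same object as a)
`a.append(64)` → a = [8, 5, 7, 64] (same object as b); b = [8, 5, 7, 64] (same object as a)
`print(b)` → prints [8, 5, 7, 64]

Answer: [8, 5, 7, 64]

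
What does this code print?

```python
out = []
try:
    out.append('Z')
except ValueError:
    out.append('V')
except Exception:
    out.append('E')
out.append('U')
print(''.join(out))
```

Execution trace: 'Z' (try body, no exception) → 'U' (after the try/except). Output: ZU

Answer: ZU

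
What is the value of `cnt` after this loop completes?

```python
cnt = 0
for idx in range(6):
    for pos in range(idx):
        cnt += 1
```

Triangle number: 0+1+2+...+5
`cnt` takes the values: 0 → 1 → 2 → 3 → 4 → 5 → 6 → 7 → 8 → 9 → 10 → 11 → 12 → 13 → 14 → 15

Answer: 15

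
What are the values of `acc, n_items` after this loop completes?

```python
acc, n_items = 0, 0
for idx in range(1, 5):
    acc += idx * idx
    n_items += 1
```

Sum of squares and count
`acc, n_items` takes the values: (0, 0) → (1, 0) → (1, 1) → (5, 1) → (5, 2) → (14, 2) → (14, 3) → (30, 3) → (30, 4)

Answer: 30, 4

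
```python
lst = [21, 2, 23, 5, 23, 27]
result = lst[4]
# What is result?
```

Trace:
`lst = [21, 2, 23, 5, 23, 27]` → lst = [21, 2, 23, 5, 23, 27]
`result = lst[4]` → result = 23
So result = 23

Answer: 23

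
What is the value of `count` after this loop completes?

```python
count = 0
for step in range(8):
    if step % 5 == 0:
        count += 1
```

Count numbers divisible by 5 in range(8)
`count` takes the values: 0 → 1 → 2

Answer: 2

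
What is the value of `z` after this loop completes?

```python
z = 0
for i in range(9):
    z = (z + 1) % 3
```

Increment mod 3, 9 times = 0
`z` takes the values: 0 → 1 → 2 → 0 → 1 → 2 → 0 → 1 → 2 → 0

Answer: 0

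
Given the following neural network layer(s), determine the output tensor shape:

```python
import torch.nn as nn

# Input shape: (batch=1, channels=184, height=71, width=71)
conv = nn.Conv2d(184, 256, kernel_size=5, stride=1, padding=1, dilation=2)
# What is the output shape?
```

Input: (1, 184, 71, 71) -> Output: (1, 256, 65, 65)

Answer: (1, 256, 65, 65)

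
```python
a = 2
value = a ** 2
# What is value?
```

Trace:
`a = 2` → a = 2
`value = a ** 2` → value = 4
So value = 4

Answer: 4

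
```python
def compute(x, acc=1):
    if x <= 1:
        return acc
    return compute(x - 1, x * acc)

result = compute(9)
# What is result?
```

Accumulator trace (n, acc): (9, 1) -> (8, 9) -> (7, 72) -> (6, 504) -> (5, 3024) -> (4, 15120) -> (3, 60480) -> (2, 181440) -> (1, 362880) -> return 362880

Answer: 362880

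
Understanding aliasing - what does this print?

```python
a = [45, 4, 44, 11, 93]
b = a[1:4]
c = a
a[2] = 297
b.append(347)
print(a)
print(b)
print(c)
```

Key concept: slice vs alias.
Step by step:
`a = [45, 4, 44, 11, 93]` → a = [45, 4, 44, 11, 93]
`b = a[1:4]` → b = [4, 44, 11]
`c = a` → c = [45, 4, 44, 11, 93] (same object as a)
`a[2] = 297` → a = [45, 4, 297, 11, 93] (same object as c); c = [45, 4, 297, 11, 93] (same object as a)
`b.append(347)` → b = [4, 44, 11, 347]
`print(a)` → prints [45, 4, 297, 11, 93]
`print(b)` → prints [4, 44, 11, 347]
`print(c)` → prints [45, 4, 297, 11, 93]

Answer:
[45, 4, 297, 11, 93]
[4, 44, 11, 347]
[45, 4, 297, 11, 93]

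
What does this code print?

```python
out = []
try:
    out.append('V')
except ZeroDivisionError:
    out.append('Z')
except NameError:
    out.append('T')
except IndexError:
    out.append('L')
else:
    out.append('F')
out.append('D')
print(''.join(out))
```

Execution trace: 'V' (try body, no exception) → 'F' (else) → 'D' (after the try/except). Output: VFD

Answer: VFD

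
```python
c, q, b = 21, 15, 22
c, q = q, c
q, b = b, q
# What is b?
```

Trace:
`c, q, b = 21, 15, 22` → c = 21; q = 15; b = 22
`c, q = q, c` → c = 15; q = 21
`q, b = b, q` → q = 22; b = 21
So b = 21

Answer: 21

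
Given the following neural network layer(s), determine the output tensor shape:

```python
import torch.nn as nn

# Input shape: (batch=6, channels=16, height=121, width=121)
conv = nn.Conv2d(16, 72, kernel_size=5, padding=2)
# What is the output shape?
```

Input: (6, 16, 121, 121) -> Output: (6, 72, 121, 121)

Answer: (6, 72, 121, 121)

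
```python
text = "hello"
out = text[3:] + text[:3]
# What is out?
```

Trace:
`text = "hello"` → text = 'hello'
`out = text[3:] + text[:3]` → out = 'lohel'
So out = 'lohel'

Answer: 'lohel'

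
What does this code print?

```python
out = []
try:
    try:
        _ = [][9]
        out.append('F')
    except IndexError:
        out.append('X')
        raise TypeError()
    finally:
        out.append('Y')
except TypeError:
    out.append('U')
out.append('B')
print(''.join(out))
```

Execution trace: 'X' (inner except IndexError) → 'Y' (inner finally) → 'U' (outer except TypeError) → 'B' (after the try/except). Output: XYUB

Answer: XYUB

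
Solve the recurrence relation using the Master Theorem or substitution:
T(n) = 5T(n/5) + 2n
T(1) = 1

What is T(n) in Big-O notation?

By Master Theorem: a=5, b=5, f(n)=2n. Since log_5(5) = 1 and f(n) = Θ(n^1), Case 2 applies. T(n) = O(n log n).

Answer: O(n log n)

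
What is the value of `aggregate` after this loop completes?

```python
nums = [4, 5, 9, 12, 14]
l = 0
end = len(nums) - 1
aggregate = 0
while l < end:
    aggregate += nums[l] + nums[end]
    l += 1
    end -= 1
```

Sum of pairs from ends
`aggregate` takes the values: 0 → 18 → 35

Answer: 35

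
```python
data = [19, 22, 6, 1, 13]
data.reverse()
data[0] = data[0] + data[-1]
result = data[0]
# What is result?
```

Trace:
`data = [19, 22, 6, 1, 13]` → data = [19, 22, 6, 1, 13]
`data.reverse()` → data = [13, 1, 6, 22, 19]
`data[0] = data[0] + data[-1]` → data = [32, 1, 6, 22, 19]
`result = data[0]` → result = 32
So result = 32

Answer: 32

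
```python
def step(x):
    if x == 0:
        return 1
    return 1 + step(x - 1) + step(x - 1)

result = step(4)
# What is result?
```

step(x) = 1 + 2·step(x-1), step(0)=1. Closed form: (1+1)·2^4 - 1 = 31.

Answer: 31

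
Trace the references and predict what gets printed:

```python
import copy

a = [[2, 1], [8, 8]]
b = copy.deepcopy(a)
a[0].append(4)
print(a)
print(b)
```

Key concept: deep copy is fully independent.
Step by step:
`a = [[2, 1], [8, 8]]` → a = [[2, 1], [8, 8]]
`b = copy.deepcopy(a)` → b = [[2, 1], [8, 8]]
`a[0].append(4)` → a = [[2, 1, 4], [8, 8]]
`print(a)` → prints [[2, 1, 4], [8, 8]]
`print(b)` → prints [[2, 1], [8, 8]]

Answer:
[[2, 1, 4], [8, 8]]
[[2, 1], [8, 8]]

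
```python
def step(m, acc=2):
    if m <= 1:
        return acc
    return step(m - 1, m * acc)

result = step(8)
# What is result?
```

Accumulator trace (n, acc): (8, 2) -> (7, 16) -> (6, 112) -> (5, 672) -> (4, 3360) -> (3, 13440) -> (2, 40320) -> (1, 80640) -> return 80640

Answer: 80640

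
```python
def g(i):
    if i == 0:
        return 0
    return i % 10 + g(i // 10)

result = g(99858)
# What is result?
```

Sum of digits of 99858: 8 + 5 + 8 + 9 + 9 = 39

Answer: 39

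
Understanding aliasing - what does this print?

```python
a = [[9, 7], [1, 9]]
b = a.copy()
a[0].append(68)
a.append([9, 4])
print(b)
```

Key concept: shallow copy with nested lists.
Step by step:
`a = [[9, 7], [1, 9]]` → a = [[9, 7], [1, 9]]
`b = a.copy()` → b = [[9, 7], [1, 9]]
`a[0].append(68)` → a = [[9, 7, 68], [1, 9]]; b = [[9, 7, 68], [1, 9]]
`a.append([9, 4])` → a = [[9, 7, 68], [1, 9], [9, 4]]
`print(b)` → prints [[9, 7, 68], [1, 9]]

Answer: [[9, 7, 68], [1, 9]]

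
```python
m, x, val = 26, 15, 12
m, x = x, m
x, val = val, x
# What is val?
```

Trace:
`m, x, val = 26, 15, 12` → m = 26; x = 15; val = 12
`m, x = x, m` → m = 15; x = 26
`x, val = val, x` → x = 12; val = 26
So val = 26

Answer: 26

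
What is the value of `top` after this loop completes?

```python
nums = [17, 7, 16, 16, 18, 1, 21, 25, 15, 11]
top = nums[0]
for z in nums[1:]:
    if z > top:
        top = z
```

Maximum of [17, 7, 16, 16, 18, 1, 21, 25, 15, 11]
`top` takes the values: 17 → 18 → 21 → 25

Answer: 25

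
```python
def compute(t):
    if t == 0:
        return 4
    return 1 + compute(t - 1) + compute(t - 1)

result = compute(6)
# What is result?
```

compute(t) = 1 + 2·compute(t-1), compute(0)=4. Closed form: (4+1)·2^6 - 1 = 319.

Answer: 319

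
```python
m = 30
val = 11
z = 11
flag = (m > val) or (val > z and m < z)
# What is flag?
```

Trace:
`m = 30` → m = 30
`val = 11` → val = 11
`z = 11` → z = 11
`flag = (m > val) or (val > z and m < z)` → flag = True
So flag = True

Answer: True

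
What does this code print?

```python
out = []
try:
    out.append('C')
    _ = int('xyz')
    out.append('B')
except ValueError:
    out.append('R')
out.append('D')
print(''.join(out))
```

Execution trace: 'C' (try body) → 'R' (except ValueError) → 'D' (after the try/except). Output: CRD

Answer: CRD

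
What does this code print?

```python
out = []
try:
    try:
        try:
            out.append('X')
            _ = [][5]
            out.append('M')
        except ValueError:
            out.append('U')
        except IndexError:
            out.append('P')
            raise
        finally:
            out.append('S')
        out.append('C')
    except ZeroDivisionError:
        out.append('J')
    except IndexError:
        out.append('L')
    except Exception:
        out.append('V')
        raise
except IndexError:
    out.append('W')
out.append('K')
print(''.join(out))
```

Execution trace: 'X' (inner try body) → 'P' (inner except IndexError) → 'S' (inner finally) → 'L' (except IndexError) → 'K' (after the try/except). Output: XPSLK

Answer: XPSLK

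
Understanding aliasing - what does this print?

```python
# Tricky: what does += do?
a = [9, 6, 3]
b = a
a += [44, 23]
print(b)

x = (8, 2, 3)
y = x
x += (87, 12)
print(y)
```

Key concept: += behavior differs for mutable vs immutable.
Step by step:
`a = [9, 6, 3]` → a = [9, 6, 3]
`b = a` → b = [9, 6, 3] (same object as a)
`a += [44, 23]` → a = [9, 6, 3, 44, 23] (same object as b); b = [9, 6, 3, 44, 23] (same object as a)
`print(b)` → prints [9, 6, 3, 44, 23]
`x = (8, 2, 3)` → x = (8, 2, 3)
`y = x` → y = (8, 2, 3)
`x += (87, 12)` → x = (8, 2, 3, 87, 12)
`print(y)` → prints (8, 2, 3)

Answer:
[9, 6, 3, 44, 23]
(8, 2, 3)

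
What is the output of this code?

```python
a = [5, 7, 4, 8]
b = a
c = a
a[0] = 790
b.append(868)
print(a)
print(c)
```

Key concept: multiple aliases.
Step by step:
`a = [5, 7, 4, 8]` → a = [5, 7, 4, 8]
`b = a` → b = [5, 7, 4, 8] (same object as a)
`c = a` → c = [5, 7, 4, 8] (same object as a, b)
`a[0] = 790` → a = [790, 7, 4, 8] (same object as b, c); b = [790, 7, 4, 8] (same object as a, c); c = [790, 7, 4, 8] (same object as a, b)
`b.append(868)` → a = [790, 7, 4, 8, 868] (same object as b, c); b = [790, 7, 4, 8, 868] (same object as a, c); c = [790, 7, 4, 8, 868] (same object as a, b)
`print(a)` → prints [790, 7, 4, 8, 868]
`print(c)` → prints [790, 7, 4, 8, 868]

Answer:
[790, 7, 4, 8, 868]
[790, 7, 4, 8, 868]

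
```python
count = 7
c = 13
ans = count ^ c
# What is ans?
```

Trace:
`count = 7` → count = 7
`c = 13` → c = 13
`ans = count ^ c` → ans = 10
So ans = 10

Answer: 10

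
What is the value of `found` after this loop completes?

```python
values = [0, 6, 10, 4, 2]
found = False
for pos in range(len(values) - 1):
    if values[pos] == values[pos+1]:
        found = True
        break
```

Check consecutive duplicates in [0, 6, 10, 4, 2]
`found` takes the values: False

Answer: False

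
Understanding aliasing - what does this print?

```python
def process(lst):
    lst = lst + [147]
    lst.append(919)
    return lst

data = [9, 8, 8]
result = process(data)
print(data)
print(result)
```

Key concept: rebinding parameter vs mutation.
Step by step:
`data = [9, 8, 8]` → data = [9, 8, 8]
`result = process(data)` → result = [9, 8, 8, 147, 919]
`print(data)` → prints [9, 8, 8]
`print(result)` → prints [9, 8, 8, 147, 919]

Answer:
[9, 8, 8]
[9, 8, 8, 147, 919]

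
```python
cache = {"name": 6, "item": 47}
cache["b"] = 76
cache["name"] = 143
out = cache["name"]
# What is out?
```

Trace:
`cache = {"name": 6, "item": 47}` → cache = {'name': 6, 'item': 47}
`cache["b"] = 76` → cache = {'name': 6, 'item': 47, 'b': 76}
`cache["name"] = 143` → cache = {'name': 143, 'item': 47, 'b': 76}
`out = cache["name"]` → out = 143
So out = 143

Answer: 143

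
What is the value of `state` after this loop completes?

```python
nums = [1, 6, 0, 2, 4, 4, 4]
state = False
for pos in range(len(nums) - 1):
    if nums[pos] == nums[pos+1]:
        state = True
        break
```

Check consecutive duplicates in [1, 6, 0, 2, 4, 4, 4]
`state` takes the values: False → True

Answer: True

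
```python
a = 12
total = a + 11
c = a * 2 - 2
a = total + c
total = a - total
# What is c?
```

Trace:
`a = 12` → a = 12
`total = a + 11` → total = 23
`c = a * 2 - 2` → c = 22
`a = total + c` → a = 45
`total = a - total` → total = 22
So c = 22

Answer: 22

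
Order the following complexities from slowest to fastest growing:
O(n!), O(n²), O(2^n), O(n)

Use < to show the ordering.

Ordered by growth rate: O(n) < O(n²) < O(2^n) < O(n!)

Answer: O(n) < O(n²) < O(2^n) < O(n!)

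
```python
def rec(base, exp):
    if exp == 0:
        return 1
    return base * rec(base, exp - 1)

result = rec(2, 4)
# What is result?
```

rec(2, 4) = 2 * 2 * 2 * 2 = 16

Answer: 16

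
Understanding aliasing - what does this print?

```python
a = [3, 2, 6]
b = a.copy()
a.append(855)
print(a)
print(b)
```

Key concept: list.copy() creates independent copy.
Step by step:
`a = [3, 2, 6]` → a = [3, 2, 6]
`b = a.copy()` → b = [3, 2, 6]
`a.append(855)` → a = [3, 2, 6, 855]
`print(a)` → prints [3, 2, 6, 855]
`print(b)` → prints [3, 2, 6]

Answer:
[3, 2, 6, 855]
[3, 2, 6]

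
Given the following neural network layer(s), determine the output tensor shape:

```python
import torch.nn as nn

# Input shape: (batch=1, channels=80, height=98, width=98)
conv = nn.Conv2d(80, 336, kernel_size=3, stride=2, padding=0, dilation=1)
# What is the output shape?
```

Input: (1, 80, 98, 98) -> Output: (1, 336, 48, 48)

Answer: (1, 336, 48, 48)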